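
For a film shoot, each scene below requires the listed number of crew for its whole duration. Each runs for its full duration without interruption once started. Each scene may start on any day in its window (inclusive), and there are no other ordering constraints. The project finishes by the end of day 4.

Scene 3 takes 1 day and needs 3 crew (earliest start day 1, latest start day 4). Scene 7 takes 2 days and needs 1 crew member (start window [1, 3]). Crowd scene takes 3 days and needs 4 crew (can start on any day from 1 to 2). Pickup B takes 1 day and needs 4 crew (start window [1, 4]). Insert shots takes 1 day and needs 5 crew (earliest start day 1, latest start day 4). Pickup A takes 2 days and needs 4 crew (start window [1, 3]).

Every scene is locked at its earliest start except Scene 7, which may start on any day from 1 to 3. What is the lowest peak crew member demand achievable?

20

Scene 7@1: d1:21  d2:9  d3:4  d4:0 → peak 21
Scene 7@2: d1:20  d2:9  d3:5  d4:0 → peak 20
Scene 7@3: d1:20  d2:8  d3:5  d4:1 → peak 20
Best is Scene 7@2, peak 20.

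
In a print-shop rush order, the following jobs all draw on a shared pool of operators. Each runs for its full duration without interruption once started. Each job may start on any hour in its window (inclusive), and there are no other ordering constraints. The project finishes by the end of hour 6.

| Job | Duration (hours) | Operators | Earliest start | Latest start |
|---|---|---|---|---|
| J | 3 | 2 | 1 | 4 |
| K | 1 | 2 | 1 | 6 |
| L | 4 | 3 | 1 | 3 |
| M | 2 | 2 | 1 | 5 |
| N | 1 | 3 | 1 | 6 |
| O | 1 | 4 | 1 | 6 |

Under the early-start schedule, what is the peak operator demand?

16

Early-start schedule: J@1, K@1, L@1, M@1, N@1, O@1.
Load per hour: hour 1: 16, hour 2: 7, hour 3: 5, hour 4: 3, hour 5: 0, hour 6: 0.
Peak is 16.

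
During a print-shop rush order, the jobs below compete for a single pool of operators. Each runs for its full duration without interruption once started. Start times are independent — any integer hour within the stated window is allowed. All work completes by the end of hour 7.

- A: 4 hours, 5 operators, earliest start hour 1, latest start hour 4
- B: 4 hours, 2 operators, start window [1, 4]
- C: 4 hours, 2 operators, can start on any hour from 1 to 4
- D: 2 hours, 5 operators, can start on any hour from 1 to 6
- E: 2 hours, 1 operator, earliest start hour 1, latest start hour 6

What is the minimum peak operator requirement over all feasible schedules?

9

Early-start (A@1, B@1, C@1, D@1, E@1) gives peak 15: h1:15  h2:15  h3:9  h4:9  h5:0  h6:0  h7:0.
Shift D→5, E→5.
Schedule A@1, B@1, C@1, D@5, E@5: h1:9  h2:9  h3:9  h4:9  h5:6  h6:6  h7:0 — peak 9.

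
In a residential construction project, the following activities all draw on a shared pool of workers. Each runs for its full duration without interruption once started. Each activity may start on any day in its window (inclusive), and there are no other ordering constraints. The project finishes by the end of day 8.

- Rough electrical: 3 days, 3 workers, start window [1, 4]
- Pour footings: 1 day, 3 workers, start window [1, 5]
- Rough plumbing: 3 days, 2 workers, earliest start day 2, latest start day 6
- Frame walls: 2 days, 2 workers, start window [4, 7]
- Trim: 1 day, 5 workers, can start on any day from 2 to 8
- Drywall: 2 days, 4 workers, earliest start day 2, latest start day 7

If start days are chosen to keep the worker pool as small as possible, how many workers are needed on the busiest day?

5

Early-start (Rough electrical@1, Pour footings@1, Rough plumbing@2, Frame walls@4, Trim@2, Drywall@2) gives peak 14: d1:6  d2:14  d3:9  d4:4  d5:2  d6:0  d7:0  d8:0.
Shift Pour footings→5, Trim→6, Drywall→7.
Schedule Rough electrical@1, Pour footings@5, Rough plumbing@2, Frame walls@4, Trim@6, Drywall@7: d1:3  d2:5  d3:5  d4:4  d5:5  d6:5  d7:4  d8:4 — peak 5.
Total worker-days = 35 over 8 days ⇒ peak ≥ ⌈35/8⌉ = 5, so 5 is optimal.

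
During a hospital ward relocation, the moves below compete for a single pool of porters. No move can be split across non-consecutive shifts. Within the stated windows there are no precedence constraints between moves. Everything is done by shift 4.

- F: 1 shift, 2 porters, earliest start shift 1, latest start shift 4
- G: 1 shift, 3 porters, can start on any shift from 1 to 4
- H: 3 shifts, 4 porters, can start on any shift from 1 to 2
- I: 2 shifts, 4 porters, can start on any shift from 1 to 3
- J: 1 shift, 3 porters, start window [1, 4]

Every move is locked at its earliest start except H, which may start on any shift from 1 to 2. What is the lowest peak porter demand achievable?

H@1: s1:16  s2:8  s3:4  s4:0 → peak 16
H@2: s1:12  s2:8  s3:4  s4:4 → peak 12
Best is H@2, peak 12.

12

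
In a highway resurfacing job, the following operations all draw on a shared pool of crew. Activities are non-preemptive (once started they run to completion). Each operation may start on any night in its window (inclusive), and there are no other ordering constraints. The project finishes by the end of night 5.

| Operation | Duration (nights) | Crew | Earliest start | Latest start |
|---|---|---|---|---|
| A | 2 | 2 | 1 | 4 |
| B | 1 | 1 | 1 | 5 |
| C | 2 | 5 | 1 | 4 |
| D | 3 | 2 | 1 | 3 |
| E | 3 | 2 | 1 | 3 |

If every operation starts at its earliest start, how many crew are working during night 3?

At early start, night 3 has: D, E.
Demand: 2 + 2 = 4.

4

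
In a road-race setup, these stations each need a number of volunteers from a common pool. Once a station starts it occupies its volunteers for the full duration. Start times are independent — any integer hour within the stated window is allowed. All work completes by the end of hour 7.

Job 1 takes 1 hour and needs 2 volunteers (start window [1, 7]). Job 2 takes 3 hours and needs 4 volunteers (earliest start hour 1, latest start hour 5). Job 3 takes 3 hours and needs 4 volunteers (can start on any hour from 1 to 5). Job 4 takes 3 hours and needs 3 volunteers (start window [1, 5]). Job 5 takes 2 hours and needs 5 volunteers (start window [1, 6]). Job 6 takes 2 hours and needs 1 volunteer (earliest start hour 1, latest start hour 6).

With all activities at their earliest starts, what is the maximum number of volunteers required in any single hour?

19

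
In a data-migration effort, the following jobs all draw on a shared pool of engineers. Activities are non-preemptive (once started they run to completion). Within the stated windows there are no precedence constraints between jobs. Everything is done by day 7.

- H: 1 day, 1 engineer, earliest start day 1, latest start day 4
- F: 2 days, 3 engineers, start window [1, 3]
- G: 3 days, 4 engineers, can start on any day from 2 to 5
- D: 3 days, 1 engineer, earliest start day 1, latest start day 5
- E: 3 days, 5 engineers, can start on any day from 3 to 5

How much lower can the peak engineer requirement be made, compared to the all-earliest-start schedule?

3

Early-start peak: d1:5  d2:8  d3:10  d4:9  d5:5  d6:0  d7:0 ⇒ 10.
Leveled (H@1, F@1, G@2, D@3, E@5): d1:4  d2:7  d3:5  d4:5  d5:6  d6:5  d7:5 ⇒ 7.
Reduction 10 − 7 = 3.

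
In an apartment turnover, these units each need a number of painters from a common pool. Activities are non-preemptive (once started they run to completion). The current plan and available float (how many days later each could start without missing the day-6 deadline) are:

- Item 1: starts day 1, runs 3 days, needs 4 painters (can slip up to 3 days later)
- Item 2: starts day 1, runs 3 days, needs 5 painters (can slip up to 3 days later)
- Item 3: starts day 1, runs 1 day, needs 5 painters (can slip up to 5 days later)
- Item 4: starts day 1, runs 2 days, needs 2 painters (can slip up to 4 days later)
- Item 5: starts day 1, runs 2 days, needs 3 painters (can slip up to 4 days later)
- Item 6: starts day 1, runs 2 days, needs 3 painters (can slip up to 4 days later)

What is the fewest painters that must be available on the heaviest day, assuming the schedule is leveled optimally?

9

Early-start (Item 1@1, Item 2@1, Item 3@1, Item 4@1, Item 5@1, Item 6@1) gives peak 22: d1:22  d2:17  d3:9  d4:0  d5:0  d6:0.
Shift Item 3→4, Item 4→4, Item 5→5, Item 6→5.
Schedule Item 1@1, Item 2@1, Item 3@4, Item 4@4, Item 5@5, Item 6@5: d1:9  d2:9  d3:9  d4:7  d5:8  d6:6 — peak 9.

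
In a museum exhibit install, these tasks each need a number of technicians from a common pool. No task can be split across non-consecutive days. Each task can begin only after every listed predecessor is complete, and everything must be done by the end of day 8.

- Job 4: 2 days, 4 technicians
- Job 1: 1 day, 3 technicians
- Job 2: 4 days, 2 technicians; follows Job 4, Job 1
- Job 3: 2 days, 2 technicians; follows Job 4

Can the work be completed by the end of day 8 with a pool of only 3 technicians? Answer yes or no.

The minimum achievable peak is 4; 3 < 4, so no feasible schedule stays within the cap.

no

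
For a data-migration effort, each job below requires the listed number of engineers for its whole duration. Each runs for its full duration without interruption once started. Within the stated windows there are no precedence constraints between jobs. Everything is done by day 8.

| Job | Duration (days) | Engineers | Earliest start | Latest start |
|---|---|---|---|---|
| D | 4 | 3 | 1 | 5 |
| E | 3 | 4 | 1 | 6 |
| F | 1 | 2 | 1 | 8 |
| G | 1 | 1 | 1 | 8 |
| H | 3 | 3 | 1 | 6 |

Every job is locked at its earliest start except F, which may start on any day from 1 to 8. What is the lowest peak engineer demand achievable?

11

F@1: d1:13  d2:10  d3:10  d4:3  d5:0  d6:0  d7:0  d8:0 → peak 13
F@2: d1:11  d2:12  d3:10  d4:3  d5:0  d6:0  d7:0  d8:0 → peak 12
F@3: d1:11  d2:10  d3:12  d4:3  d5:0  d6:0  d7:0  d8:0 → peak 12
F@4: d1:11  d2:10  d3:10  d4:5  d5:0  d6:0  d7:0  d8:0 → peak 11
F@5: d1:11  d2:10  d3:10  d4:3  d5:2  d6:0  d7:0  d8:0 → peak 11
F@6: d1:11  d2:10  d3:10  d4:3  d5:0  d6:2  d7:0  d8:0 → peak 11
F@7: d1:11  d2:10  d3:10  d4:3  d5:0  d6:0  d7:2  d8:0 → peak 11
F@8: d1:11  d2:10  d3:10  d4:3  d5:0  d6:0  d7:0  d8:2 → peak 11
Best is F@4, peak 11.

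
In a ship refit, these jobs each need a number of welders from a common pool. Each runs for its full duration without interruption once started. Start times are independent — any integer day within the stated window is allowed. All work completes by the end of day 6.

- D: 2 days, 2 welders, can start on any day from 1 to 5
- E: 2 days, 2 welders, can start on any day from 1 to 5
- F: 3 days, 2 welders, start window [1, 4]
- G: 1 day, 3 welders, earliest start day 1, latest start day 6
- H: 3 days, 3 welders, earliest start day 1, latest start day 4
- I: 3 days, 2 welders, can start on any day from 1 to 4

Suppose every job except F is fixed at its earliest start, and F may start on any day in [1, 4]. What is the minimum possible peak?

F@1: d1:14  d2:11  d3:7  d4:0  d5:0  d6:0 → peak 14
F@2: d1:12  d2:11  d3:7  d4:2  d5:0  d6:0 → peak 12
F@3: d1:12  d2:9  d3:7  d4:2  d5:2  d6:0 → peak 12
F@4: d1:12  d2:9  d3:5  d4:2  d5:2  d6:2 → peak 12
Best is F@2, peak 12.

12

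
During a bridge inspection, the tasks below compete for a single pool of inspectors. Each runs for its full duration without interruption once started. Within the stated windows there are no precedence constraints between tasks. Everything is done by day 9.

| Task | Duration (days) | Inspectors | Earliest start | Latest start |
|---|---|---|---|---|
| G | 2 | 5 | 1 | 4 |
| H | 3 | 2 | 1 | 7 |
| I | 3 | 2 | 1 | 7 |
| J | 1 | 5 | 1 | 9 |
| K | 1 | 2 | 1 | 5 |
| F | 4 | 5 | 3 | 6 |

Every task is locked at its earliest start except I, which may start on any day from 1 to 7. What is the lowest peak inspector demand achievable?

I@1: d1:16  d2:9  d3:9  d4:5  d5:5  d6:5  d7:0  d8:0  d9:0 → peak 16
I@2: d1:14  d2:9  d3:9  d4:7  d5:5  d6:5  d7:0  d8:0  d9:0 → peak 14
I@3: d1:14  d2:7  d3:9  d4:7  d5:7  d6:5  d7:0  d8:0  d9:0 → peak 14
I@4: d1:14  d2:7  d3:7  d4:7  d5:7  d6:7  d7:0  d8:0  d9:0 → peak 14
I@5: d1:14  d2:7  d3:7  d4:5  d5:7  d6:7  d7:2  d8:0  d9:0 → peak 14
I@6: d1:14  d2:7  d3:7  d4:5  d5:5  d6:7  d7:2  d8:2  d9:0 → peak 14
I@7: d1:14  d2:7  d3:7  d4:5  d5:5  d6:5  d7:2  d8:2  d9:2 → peak 14
Best is I@2, peak 14.

14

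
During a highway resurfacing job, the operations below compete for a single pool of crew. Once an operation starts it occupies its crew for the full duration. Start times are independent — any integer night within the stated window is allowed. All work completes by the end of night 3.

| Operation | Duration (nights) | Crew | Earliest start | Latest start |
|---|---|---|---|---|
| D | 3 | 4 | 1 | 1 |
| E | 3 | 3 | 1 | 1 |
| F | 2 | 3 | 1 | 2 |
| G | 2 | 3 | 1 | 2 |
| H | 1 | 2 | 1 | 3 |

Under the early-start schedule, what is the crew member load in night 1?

15

At early start, night 1 has: D, E, F, G, H.
Demand: 4 + 3 + 3 + 3 + 2 = 15.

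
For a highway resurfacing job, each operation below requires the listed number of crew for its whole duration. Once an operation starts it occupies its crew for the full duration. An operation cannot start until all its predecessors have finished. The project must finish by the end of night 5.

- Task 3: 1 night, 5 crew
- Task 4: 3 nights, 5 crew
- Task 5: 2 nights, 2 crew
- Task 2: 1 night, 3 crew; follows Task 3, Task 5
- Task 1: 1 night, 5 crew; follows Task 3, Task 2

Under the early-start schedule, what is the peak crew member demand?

12

Early-start schedule: Task 3@1, Task 4@1, Task 5@1, Task 2@3, Task 1@4.
Load per night: night 1: 12, night 2: 7, night 3: 8, night 4: 5, night 5: 0.
Peak is 12.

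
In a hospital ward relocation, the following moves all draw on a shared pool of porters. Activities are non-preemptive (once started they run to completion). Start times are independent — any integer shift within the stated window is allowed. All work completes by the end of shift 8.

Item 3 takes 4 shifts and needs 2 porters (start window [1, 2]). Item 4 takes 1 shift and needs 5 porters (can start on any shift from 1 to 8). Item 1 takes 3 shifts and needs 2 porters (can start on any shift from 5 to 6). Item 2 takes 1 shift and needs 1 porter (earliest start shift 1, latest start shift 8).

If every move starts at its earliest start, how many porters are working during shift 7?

2

At early start, shift 7 has: Item 1.
Demand: 2 = 2.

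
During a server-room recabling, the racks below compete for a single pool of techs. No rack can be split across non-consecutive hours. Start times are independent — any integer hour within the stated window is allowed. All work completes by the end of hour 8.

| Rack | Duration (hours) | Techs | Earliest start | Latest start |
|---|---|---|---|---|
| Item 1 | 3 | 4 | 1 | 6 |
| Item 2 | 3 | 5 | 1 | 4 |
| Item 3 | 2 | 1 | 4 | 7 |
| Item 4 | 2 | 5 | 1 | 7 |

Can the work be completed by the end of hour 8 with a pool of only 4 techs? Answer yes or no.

Total tech-hours = 39; over 8 hours the average is 39/8 > 4, so some hour must exceed 4.

no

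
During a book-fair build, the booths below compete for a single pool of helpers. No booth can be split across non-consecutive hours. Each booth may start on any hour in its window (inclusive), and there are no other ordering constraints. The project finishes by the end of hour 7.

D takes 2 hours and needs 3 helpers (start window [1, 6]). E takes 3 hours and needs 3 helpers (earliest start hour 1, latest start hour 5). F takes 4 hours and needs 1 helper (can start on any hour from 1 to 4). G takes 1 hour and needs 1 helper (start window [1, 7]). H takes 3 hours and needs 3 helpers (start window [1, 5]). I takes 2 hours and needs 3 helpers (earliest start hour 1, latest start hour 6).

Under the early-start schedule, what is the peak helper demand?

14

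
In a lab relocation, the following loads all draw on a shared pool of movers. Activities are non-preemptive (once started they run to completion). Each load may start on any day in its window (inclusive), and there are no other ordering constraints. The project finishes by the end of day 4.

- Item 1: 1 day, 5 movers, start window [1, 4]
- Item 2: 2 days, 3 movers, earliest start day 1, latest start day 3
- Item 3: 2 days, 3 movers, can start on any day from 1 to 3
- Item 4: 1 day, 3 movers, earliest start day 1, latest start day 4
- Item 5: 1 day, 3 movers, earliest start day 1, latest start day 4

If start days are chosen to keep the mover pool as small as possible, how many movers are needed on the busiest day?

Early-start (Item 1@1, Item 2@1, Item 3@1, Item 4@1, Item 5@1) gives peak 17: d1:17  d2:6  d3:0  d4:0.
Shift Item 2→2, Item 3→2, Item 4→4, Item 5→4.
Schedule Item 1@1, Item 2@2, Item 3@2, Item 4@4, Item 5@4: d1:5  d2:6  d3:6  d4:6 — peak 6.
Total mover-days = 23 over 4 days ⇒ peak ≥ ⌈23/4⌉ = 6, so 6 is optimal.

6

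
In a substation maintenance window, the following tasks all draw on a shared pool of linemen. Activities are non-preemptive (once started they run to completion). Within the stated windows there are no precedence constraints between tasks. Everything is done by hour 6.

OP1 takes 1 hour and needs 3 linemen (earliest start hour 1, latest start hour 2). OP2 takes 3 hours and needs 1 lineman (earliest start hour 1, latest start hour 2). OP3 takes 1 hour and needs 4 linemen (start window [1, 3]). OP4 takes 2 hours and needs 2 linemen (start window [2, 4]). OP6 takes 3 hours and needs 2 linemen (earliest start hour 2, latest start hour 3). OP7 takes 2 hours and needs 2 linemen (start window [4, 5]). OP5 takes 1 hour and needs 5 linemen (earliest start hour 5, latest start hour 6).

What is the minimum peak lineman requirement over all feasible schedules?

Early-start (OP1@1, OP2@1, OP3@1, OP4@2, OP6@2, OP7@4, OP5@5) gives peak 8: h1:8  h2:5  h3:5  h4:4  h5:7  h6:0.
Shift OP3→2, OP4→3, OP6→3, OP5→6.
Schedule OP1@1, OP2@1, OP3@2, OP4@3, OP6@3, OP7@4, OP5@6: h1:4  h2:5  h3:5  h4:6  h5:4  h6:5 — peak 6.

6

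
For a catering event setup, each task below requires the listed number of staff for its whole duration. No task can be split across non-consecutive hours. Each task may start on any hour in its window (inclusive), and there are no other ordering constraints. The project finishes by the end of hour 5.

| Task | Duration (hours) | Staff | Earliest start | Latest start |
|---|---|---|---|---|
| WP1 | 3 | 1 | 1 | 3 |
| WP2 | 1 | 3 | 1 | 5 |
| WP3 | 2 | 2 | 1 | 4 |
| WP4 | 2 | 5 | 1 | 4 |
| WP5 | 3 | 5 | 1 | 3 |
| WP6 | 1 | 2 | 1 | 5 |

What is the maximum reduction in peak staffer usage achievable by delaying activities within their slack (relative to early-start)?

Early-start peak: h1:18  h2:13  h3:6  h4:0  h5:0 ⇒ 18.
Leveled (WP1@1, WP2@4, WP3@1, WP4@1, WP5@3, WP6@3): h1:8  h2:8  h3:8  h4:8  h5:5 ⇒ 8.
Reduction 18 − 8 = 10.

10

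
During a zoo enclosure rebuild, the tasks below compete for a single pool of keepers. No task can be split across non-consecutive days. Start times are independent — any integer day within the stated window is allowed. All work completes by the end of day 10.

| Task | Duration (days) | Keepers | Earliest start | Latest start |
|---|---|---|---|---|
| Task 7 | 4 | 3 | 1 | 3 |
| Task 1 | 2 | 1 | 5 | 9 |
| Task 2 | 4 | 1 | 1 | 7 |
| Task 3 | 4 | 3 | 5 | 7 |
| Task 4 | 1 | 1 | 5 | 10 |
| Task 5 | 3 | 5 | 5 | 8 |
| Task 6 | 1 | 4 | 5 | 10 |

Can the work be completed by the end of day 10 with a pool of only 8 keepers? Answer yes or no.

yes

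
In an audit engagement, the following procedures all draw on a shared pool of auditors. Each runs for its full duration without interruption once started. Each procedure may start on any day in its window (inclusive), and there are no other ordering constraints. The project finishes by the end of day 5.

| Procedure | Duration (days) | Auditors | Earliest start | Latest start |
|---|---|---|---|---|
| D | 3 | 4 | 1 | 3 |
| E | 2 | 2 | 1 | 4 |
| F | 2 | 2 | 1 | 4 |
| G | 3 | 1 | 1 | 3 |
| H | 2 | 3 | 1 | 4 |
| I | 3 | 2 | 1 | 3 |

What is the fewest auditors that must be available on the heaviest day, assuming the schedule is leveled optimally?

7

Early-start (D@1, E@1, F@1, G@1, H@1, I@1) gives peak 14: d1:14  d2:14  d3:7  d4:0  d5:0.
Shift F→4, H→4, I→3.
Schedule D@1, E@1, F@4, G@1, H@4, I@3: d1:7  d2:7  d3:7  d4:7  d5:7 — peak 7.
Total auditor-days = 35 over 5 days ⇒ peak ≥ ⌈35/5⌉ = 7, so 7 is optimal.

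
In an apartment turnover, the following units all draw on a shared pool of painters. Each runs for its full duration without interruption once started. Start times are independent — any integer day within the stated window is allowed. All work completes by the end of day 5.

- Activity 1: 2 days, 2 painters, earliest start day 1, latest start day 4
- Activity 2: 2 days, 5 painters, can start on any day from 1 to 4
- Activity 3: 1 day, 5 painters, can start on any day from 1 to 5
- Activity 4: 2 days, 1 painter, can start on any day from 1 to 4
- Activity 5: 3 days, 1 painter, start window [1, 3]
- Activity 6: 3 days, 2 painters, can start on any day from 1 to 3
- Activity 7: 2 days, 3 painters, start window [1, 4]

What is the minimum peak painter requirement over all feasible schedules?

Early-start (Activity 1@1, Activity 2@1, Activity 3@1, Activity 4@1, Activity 5@1, Activity 6@1, Activity 7@1) gives peak 19: d1:19  d2:14  d3:3  d4:0  d5:0.
Shift Activity 3→3, Activity 5→3, Activity 6→3, Activity 7→4.
Schedule Activity 1@1, Activity 2@1, Activity 3@3, Activity 4@1, Activity 5@3, Activity 6@3, Activity 7@4: d1:8  d2:8  d3:8  d4:6  d5:6 — peak 8.
Total painter-days = 36 over 5 days ⇒ peak ≥ ⌈36/5⌉ = 8, so 8 is optimal.

8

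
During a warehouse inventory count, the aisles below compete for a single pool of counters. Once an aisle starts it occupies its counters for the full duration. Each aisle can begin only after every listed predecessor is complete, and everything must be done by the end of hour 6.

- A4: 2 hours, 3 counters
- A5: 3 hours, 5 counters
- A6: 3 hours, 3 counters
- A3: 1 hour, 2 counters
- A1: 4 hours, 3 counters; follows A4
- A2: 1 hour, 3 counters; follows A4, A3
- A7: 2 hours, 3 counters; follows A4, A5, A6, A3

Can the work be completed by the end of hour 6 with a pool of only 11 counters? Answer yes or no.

yes

Schedule A4@1, A5@1, A6@1, A3@4, A1@3, A2@5, A7@5: h1:11  h2:11  h3:11  h4:5  h5:9  h6:6 — peak 11 ≤ 11.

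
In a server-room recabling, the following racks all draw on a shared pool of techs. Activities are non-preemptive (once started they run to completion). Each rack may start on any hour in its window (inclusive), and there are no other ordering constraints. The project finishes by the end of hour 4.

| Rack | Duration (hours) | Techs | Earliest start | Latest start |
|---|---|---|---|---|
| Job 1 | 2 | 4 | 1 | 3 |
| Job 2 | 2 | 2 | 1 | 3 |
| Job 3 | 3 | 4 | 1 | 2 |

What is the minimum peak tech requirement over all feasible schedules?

8

Early-start (Job 1@1, Job 2@1, Job 3@1) gives peak 10: h1:10  h2:10  h3:4  h4:0.
Shift Job 2→3.
Schedule Job 1@1, Job 2@3, Job 3@1: h1:8  h2:8  h3:6  h4:2 — peak 8.
No arrangement of the 18 feasible schedules does better.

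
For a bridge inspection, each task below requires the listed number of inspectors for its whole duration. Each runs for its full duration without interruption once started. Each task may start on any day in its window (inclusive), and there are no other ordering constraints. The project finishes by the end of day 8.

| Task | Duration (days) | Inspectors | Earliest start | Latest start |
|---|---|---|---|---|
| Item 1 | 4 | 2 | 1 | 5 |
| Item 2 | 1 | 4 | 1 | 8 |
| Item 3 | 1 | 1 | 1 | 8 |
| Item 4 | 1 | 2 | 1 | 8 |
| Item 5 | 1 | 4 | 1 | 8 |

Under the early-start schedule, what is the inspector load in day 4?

At early start, day 4 has: Item 1.
Demand: 2 = 2.

2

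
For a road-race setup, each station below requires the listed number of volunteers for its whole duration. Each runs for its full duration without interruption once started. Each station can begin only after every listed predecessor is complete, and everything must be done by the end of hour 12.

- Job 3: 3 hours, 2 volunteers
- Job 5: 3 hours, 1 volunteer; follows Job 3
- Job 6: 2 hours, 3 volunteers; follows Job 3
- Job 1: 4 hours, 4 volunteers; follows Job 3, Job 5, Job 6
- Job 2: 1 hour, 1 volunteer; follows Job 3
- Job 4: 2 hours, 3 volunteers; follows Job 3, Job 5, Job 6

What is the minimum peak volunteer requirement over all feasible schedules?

4

Early-start (Job 3@1, Job 5@4, Job 6@4, Job 1@7, Job 2@4, Job 4@7) gives peak 7: h1:2  h2:2  h3:2  h4:5  h5:4  h6:1  h7:7  h8:7  h9:4  h10:4  h11:0  h12:0.
Shift Job 2→6, Job 4→11.
Schedule Job 3@1, Job 5@4, Job 6@4, Job 1@7, Job 2@6, Job 4@11: h1:2  h2:2  h3:2  h4:4  h5:4  h6:2  h7:4  h8:4  h9:4  h10:4  h11:3  h12:3 — peak 4.
Total volunteer-hours = 38 over 12 hours ⇒ peak ≥ ⌈38/12⌉ = 4, so 4 is optimal.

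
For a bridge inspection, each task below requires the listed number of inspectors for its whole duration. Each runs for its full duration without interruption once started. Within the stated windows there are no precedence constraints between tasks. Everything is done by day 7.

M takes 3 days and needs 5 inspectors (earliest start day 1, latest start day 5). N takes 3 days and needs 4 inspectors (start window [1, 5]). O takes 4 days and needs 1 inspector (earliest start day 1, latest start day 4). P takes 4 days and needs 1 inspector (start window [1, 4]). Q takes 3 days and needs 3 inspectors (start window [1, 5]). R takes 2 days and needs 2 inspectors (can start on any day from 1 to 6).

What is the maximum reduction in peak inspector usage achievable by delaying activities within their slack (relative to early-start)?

8

Early-start peak: d1:16  d2:16  d3:14  d4:2  d5:0  d6:0  d7:0 ⇒ 16.
Leveled (M@1, N@4, O@1, P@3, Q@5, R@1): d1:8  d2:8  d3:7  d4:6  d5:8  d6:8  d7:3 ⇒ 8.
Reduction 16 − 8 = 8.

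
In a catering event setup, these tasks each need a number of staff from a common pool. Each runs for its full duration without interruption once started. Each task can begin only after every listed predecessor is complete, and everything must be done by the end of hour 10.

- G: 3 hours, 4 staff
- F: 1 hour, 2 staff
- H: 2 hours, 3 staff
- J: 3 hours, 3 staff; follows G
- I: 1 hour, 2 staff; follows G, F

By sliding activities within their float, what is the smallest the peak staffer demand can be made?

Early-start (G@1, F@1, H@1, J@4, I@4) gives peak 9: h1:9  h2:7  h3:4  h4:5  h5:3  h6:3  h7:0  h8:0  h9:0  h10:0.
Shift F→4, H→5, J→7, I→10.
Schedule G@1, F@4, H@5, J@7, I@10: h1:4  h2:4  h3:4  h4:2  h5:3  h6:3  h7:3  h8:3  h9:3  h10:2 — peak 4.
Total staffer-hours = 31 over 10 hours ⇒ peak ≥ ⌈31/10⌉ = 4, so 4 is optimal.

4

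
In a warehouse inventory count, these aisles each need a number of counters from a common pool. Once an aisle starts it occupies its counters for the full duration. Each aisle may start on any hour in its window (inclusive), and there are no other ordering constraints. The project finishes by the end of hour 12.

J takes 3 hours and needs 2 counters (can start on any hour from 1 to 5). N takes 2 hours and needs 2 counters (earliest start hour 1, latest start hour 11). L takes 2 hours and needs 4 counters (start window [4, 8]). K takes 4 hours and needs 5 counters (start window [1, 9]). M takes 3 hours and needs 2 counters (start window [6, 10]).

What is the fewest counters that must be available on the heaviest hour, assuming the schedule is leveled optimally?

Early-start (J@1, N@1, L@4, K@1, M@6) gives peak 9: h1:9  h2:9  h3:7  h4:9  h5:4  h6:2  h7:2  h8:2  h9:0  h10:0  h11:0  h12:0.
Shift K→6, M→10.
Schedule J@1, N@1, L@4, K@6, M@10: h1:4  h2:4  h3:2  h4:4  h5:4  h6:5  h7:5  h8:5  h9:5  h10:2  h11:2  h12:2 — peak 5.

5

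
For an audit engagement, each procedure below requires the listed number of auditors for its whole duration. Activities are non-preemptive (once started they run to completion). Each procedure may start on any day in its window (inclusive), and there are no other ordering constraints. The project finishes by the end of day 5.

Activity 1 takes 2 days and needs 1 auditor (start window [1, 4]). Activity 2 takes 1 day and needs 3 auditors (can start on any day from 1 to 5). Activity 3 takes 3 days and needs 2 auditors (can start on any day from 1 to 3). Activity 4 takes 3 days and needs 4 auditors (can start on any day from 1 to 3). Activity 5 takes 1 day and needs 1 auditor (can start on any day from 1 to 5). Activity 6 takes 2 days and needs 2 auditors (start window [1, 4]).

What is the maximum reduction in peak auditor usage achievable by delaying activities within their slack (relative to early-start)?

7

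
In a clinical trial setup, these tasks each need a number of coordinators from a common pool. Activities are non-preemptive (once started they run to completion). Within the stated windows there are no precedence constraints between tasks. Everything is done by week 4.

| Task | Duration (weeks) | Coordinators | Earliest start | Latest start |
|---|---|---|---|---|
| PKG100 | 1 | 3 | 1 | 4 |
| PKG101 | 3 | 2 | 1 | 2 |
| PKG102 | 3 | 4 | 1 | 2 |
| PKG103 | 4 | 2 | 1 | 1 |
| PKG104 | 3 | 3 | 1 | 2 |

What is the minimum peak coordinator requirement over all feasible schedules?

Early-start (PKG100@1, PKG101@1, PKG102@1, PKG103@1, PKG104@1) gives peak 14: w1:14  w2:11  w3:11  w4:2.
Shift PKG104→2.
Schedule PKG100@1, PKG101@1, PKG102@1, PKG103@1, PKG104@2: w1:11  w2:11  w3:11  w4:5 — peak 11.

11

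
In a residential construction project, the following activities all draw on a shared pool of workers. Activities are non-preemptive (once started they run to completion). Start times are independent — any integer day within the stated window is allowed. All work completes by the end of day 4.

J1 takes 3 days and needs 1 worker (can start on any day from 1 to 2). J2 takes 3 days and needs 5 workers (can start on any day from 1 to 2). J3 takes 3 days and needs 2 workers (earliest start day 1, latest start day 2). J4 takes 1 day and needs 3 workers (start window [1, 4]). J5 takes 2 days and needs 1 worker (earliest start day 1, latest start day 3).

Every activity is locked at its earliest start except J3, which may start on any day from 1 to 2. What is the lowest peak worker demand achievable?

J3@1: d1:12  d2:9  d3:8  d4:0 → peak 12
J3@2: d1:10  d2:9  d3:8  d4:2 → peak 10
Best is J3@2, peak 10.

10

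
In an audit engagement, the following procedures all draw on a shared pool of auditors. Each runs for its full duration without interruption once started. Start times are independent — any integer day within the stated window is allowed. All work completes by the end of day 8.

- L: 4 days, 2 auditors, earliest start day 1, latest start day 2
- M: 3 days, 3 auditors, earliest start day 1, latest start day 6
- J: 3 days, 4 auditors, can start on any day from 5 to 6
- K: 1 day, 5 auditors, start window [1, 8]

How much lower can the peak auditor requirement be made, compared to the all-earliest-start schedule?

5

Early-start peak: d1:10  d2:5  d3:5  d4:2  d5:4  d6:4  d7:4  d8:0 ⇒ 10.
Leveled (L@1, M@1, J@5, K@8): d1:5  d2:5  d3:5  d4:2  d5:4  d6:4  d7:4  d8:5 ⇒ 5.
Reduction 10 − 5 = 5.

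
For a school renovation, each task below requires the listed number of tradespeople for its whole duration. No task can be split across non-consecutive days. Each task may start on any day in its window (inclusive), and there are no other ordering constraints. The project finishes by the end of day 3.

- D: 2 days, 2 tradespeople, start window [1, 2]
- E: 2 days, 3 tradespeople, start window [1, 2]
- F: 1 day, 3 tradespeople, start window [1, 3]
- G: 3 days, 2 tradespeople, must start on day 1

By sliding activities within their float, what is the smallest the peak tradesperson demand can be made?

Early-start (D@1, E@1, F@1, G@1) gives peak 10: d1:10  d2:7  d3:2.
Shift F→3.
Schedule D@1, E@1, F@3, G@1: d1:7  d2:7  d3:5 — peak 7.
Total tradesperson-days = 19 over 3 days ⇒ peak ≥ ⌈19/3⌉ = 7, so 7 is optimal.

7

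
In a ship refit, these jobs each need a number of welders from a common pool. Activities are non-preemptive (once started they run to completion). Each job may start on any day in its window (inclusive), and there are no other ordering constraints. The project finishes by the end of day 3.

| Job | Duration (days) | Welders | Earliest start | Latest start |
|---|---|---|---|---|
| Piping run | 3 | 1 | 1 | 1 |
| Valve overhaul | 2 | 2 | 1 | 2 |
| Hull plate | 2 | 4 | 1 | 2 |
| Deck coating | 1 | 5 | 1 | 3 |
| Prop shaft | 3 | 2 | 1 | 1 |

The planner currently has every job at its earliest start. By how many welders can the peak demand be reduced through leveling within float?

Early-start peak: d1:14  d2:9  d3:3 ⇒ 14.
Leveled (Piping run@1, Valve overhaul@1, Hull plate@1, Deck coating@3, Prop shaft@1): d1:9  d2:9  d3:8 ⇒ 9.
Reduction 14 − 9 = 5.

5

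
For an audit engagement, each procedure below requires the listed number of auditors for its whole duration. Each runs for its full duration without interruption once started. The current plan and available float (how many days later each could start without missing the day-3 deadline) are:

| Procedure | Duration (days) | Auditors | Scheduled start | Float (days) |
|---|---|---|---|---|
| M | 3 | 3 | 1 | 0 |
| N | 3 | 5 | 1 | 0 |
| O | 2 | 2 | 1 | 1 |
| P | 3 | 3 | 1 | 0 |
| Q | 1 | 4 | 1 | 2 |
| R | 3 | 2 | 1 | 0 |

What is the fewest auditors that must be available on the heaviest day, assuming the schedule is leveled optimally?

17

Early-start (M@1, N@1, O@1, P@1, Q@1, R@1) gives peak 19: d1:19  d2:15  d3:13.
Shift Q→3.
Schedule M@1, N@1, O@1, P@1, Q@3, R@1: d1:15  d2:15  d3:17 — peak 17.
No arrangement of the 6 feasible schedules does better.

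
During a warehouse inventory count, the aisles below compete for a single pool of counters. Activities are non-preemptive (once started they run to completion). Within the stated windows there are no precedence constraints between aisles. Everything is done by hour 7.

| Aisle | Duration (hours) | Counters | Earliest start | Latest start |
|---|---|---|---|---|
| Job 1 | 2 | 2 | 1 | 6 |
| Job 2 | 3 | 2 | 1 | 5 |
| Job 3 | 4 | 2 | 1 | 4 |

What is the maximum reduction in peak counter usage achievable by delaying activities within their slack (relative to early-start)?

Early-start peak: h1:6  h2:6  h3:4  h4:2  h5:0  h6:0  h7:0 ⇒ 6.
Leveled (Job 1@1, Job 2@1, Job 3@3): h1:4  h2:4  h3:4  h4:2  h5:2  h6:2  h7:0 ⇒ 4.
Reduction 6 − 4 = 2.

2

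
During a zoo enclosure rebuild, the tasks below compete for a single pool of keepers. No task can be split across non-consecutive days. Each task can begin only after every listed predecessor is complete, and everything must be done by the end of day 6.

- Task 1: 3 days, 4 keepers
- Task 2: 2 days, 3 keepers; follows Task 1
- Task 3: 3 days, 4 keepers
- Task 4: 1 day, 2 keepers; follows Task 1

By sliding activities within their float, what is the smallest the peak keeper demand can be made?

Early-start (Task 1@1, Task 2@4, Task 3@1, Task 4@4) gives peak 8: d1:8  d2:8  d3:8  d4:5  d5:3  d6:0.
Shift Task 3→4, Task 4→6.
Schedule Task 1@1, Task 2@4, Task 3@4, Task 4@6: d1:4  d2:4  d3:4  d4:7  d5:7  d6:6 — peak 7.

7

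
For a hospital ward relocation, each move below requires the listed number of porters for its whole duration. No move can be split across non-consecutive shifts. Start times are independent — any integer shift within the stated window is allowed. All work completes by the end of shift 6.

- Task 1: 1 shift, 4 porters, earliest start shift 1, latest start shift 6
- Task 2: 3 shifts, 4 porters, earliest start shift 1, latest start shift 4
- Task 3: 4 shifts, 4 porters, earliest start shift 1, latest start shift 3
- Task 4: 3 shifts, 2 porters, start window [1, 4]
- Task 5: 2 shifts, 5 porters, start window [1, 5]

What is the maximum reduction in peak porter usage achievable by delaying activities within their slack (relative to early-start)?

Early-start peak: s1:19  s2:15  s3:10  s4:4  s5:0  s6:0 ⇒ 19.
Leveled (Task 1@1, Task 2@1, Task 3@2, Task 4@1, Task 5@4): s1:10  s2:10  s3:10  s4:9  s5:9  s6:0 ⇒ 10.
Reduction 19 − 10 = 9.

9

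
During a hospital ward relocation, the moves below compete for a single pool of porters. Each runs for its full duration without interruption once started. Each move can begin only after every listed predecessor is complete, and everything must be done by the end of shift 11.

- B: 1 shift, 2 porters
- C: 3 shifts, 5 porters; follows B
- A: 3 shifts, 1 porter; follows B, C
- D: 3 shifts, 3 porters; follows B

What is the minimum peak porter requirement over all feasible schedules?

5

Early-start (B@1, C@2, A@5, D@2) gives peak 8: s1:2  s2:8  s3:8  s4:8  s5:1  s6:1  s7:1  s8:0  s9:0  s10:0  s11:0.
Shift D→5.
Schedule B@1, C@2, A@5, D@5: s1:2  s2:5  s3:5  s4:5  s5:4  s6:4  s7:4  s8:0  s9:0  s10:0  s11:0 — peak 5.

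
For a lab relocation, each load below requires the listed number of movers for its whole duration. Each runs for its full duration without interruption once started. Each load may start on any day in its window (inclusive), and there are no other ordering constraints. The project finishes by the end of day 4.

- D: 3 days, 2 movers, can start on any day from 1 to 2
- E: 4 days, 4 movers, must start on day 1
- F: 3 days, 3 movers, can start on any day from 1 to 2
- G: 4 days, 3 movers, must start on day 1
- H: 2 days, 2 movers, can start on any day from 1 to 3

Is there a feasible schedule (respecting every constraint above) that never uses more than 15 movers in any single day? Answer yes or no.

yes

Schedule D@1, E@1, F@1, G@1, H@1: d1:14  d2:14  d3:12  d4:7 — peak 14 ≤ 15.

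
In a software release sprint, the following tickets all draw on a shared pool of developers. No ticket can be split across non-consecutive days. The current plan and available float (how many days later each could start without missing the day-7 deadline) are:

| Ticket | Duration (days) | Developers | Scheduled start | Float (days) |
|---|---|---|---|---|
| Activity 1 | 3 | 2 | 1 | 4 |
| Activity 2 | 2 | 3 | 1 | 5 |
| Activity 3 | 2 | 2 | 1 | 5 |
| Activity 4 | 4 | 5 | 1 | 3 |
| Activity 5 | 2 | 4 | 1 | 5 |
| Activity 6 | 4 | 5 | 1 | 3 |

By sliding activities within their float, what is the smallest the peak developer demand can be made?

11

Early-start (Activity 1@1, Activity 2@1, Activity 3@1, Activity 4@1, Activity 5@1, Activity 6@1) gives peak 21: d1:21  d2:21  d3:12  d4:10  d5:0  d6:0  d7:0.
Shift Activity 4→3, Activity 6→4.
Schedule Activity 1@1, Activity 2@1, Activity 3@1, Activity 4@3, Activity 5@1, Activity 6@4: d1:11  d2:11  d3:7  d4:10  d5:10  d6:10  d7:5 — peak 11.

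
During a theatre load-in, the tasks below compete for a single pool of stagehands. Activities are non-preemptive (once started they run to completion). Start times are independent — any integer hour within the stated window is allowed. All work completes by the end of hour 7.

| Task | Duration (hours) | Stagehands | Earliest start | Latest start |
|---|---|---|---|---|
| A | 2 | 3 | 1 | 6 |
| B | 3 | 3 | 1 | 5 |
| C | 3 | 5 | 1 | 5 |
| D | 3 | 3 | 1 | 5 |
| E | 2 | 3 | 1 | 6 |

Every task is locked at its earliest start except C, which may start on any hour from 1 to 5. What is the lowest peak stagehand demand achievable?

12

C@1: h1:17  h2:17  h3:11  h4:0  h5:0  h6:0  h7:0 → peak 17
C@2: h1:12  h2:17  h3:11  h4:5  h5:0  h6:0  h7:0 → peak 17
C@3: h1:12  h2:12  h3:11  h4:5  h5:5  h6:0  h7:0 → peak 12
C@4: h1:12  h2:12  h3:6  h4:5  h5:5  h6:5  h7:0 → peak 12
C@5: h1:12  h2:12  h3:6  h4:0  h5:5  h6:5  h7:5 → peak 12
Best is C@3, peak 12.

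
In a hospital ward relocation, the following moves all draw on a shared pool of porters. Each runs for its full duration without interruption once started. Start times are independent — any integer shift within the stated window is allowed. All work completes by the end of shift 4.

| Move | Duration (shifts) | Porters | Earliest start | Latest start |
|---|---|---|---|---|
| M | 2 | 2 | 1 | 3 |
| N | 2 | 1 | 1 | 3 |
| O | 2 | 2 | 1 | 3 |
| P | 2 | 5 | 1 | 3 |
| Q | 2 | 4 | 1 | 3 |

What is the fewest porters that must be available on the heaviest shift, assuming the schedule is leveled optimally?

7

Early-start (M@1, N@1, O@1, P@1, Q@1) gives peak 14: s1:14  s2:14  s3:0  s4:0.
Shift O→3, P→3.
Schedule M@1, N@1, O@3, P@3, Q@1: s1:7  s2:7  s3:7  s4:7 — peak 7.
Total porter-shifts = 28 over 4 shifts ⇒ peak ≥ ⌈28/4⌉ = 7, so 7 is optimal.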